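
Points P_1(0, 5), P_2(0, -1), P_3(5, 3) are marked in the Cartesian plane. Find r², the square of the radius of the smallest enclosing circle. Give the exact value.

Side lengths²: P_1P_2² = 36, P_1P_3² = 29, P_2P_3² = 41.
Since P_2P_3² = 41 < 36 + 29 = 65, the triangle is acute, so the smallest enclosing circle is the circumcircle.
Circumcentre = (1.7, 2), r² = 11.89.

11.89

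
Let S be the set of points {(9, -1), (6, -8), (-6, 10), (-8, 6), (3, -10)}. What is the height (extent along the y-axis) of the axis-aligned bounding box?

max y = 10, min y = -10, so height = 20.

20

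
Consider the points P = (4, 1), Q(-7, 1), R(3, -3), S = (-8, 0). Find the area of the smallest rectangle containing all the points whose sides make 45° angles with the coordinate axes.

In coordinates u = x + y, v = x − y the rectangle is axis-aligned; the map (x,y)→(u,v) scales areas by 2.
u-values: 5, -6, 0, -8; range = 5 − (-8) = 13.
v-values: 3, -8, 6, -8; range = 6 − (-8) = 14.
Area = (13 × 14) / 2 = 91.

91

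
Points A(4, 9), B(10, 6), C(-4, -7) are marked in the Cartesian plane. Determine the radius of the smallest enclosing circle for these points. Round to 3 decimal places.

9.552

Side lengths²: AB² = 45, AC² = 320, BC² = 365.
Since BC² = 365 ≥ 320 + 45 = 365, the angle opposite BC is not acute, so the smallest enclosing circle has BC as diameter.
Centre = midpoint of BC = (3, -0.5), r² = 365/4 = 91.25.
r = √(91.25) ≈ 9.552.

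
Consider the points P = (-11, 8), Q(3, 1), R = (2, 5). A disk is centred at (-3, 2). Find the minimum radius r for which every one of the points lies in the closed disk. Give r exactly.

The required radius is the distance from (-3, 2) to the farthest point.
Squared distances: 100, 37, 34.
Maximum is 100, attained at P.
r = √100 = 10.

10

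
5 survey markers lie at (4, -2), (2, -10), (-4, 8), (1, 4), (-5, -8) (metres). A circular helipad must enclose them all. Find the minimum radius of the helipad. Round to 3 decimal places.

The minimum enclosing circle of a finite set is fixed by two of the points (as a diameter) or three (as a circumcircle).
The farthest pair is (2, -10)–(-4, 8) with squared distance 360. The circle on this segment as diameter has centre (-1, -1) and r² = 360/4 = 90.
Check (4, -2): distance² to centre = 26 ≤ 90, so it lies inside.
All remaining points lie in this disk, and no smaller disk contains both endpoints, so this is the minimum enclosing circle.
r = √90 ≈ 9.487.

9.487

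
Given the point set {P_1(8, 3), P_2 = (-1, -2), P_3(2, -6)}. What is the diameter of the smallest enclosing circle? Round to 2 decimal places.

10.92

Side lengths²: P_1P_2² = 106, P_1P_3² = 117, P_2P_3² = 25.
Since P_1P_3² = 117 < 106 + 25 = 131, the triangle is acute, so the smallest enclosing circle is the circumcircle.
Circumcentre = (149/34, -37/34), r² = 17225/578.
Diameter = 2r = 2√(17225/578) ≈ 10.92.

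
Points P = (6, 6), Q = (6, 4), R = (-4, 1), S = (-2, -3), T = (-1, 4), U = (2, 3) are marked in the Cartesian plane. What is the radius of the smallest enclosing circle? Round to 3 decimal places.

6.021

By Welzl's lemma the MEC is supported by two points (diametrically opposite) or three points (on a circumcircle).
The farthest pair is P–S with squared distance 145. The circle on this segment as diameter has centre (2, 1.5) and r² = 145/4 = 36.25.
Check Q: distance² to centre = 22.25 ≤ 36.25, so it lies inside.
All remaining points lie in this disk, and no smaller disk contains both endpoints, so this is the minimum enclosing circle.
r = √(36.25) ≈ 6.021.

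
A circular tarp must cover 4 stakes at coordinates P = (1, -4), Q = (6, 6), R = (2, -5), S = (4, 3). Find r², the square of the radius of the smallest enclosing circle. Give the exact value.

34.25

By Welzl's lemma the MEC is supported by two points (diametrically opposite) or three points (on a circumcircle).
The farthest pair is Q–R with squared distance 137. The circle on this segment as diameter has centre (4, 0.5) and r² = 137/4 = 34.25.
Check P: distance² to centre = 29.25 ≤ 34.25, so it lies inside.
All remaining points lie in this disk, and no smaller disk contains both endpoints, so this is the minimum enclosing circle.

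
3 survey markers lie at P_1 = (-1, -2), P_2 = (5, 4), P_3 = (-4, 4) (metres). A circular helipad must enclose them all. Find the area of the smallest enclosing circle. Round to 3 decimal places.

Side lengths²: P_1P_2² = 72, P_1P_3² = 45, P_2P_3² = 81.
Since P_2P_3² = 81 < 72 + 45 = 117, the triangle is acute, so the smallest enclosing circle is the circumcircle.
Circumcentre = (0.5, 2.5), r² = 22.5.
Area = π·r² = π·22.5 ≈ 70.686.

70.686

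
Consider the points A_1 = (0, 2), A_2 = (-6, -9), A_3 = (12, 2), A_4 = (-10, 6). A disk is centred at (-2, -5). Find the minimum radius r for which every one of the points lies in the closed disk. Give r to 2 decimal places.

The required radius is the distance from (-2, -5) to the farthest point.
Squared distances: 53, 32, 245, 185.
Maximum is 245, attained at A_3.
r = √245 ≈ 15.65.

15.65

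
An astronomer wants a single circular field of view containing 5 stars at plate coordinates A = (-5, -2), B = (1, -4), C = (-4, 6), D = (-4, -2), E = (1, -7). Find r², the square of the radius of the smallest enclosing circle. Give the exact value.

The farthest pair is C–E with squared distance 194. The circle on this segment as diameter has centre (-1.5, -0.5) and r² = 194/4 = 48.5.
Check A: distance² to centre = 14.5 ≤ 48.5, so it lies inside.
All remaining points lie in this disk, and no smaller disk contains both endpoints, so this is the minimum enclosing circle.

48.5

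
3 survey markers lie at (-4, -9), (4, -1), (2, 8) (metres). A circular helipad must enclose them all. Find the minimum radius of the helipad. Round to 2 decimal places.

Call the three points A, B, C in the order given.
Side lengths²: AB² = 128, AC² = 325, BC² = 85.
Since AC² = 325 ≥ 128 + 85 = 213, the angle opposite AC is not acute, so the smallest enclosing circle has AC as diameter.
Centre = midpoint of AC = (-1, -0.5), r² = 325/4 = 81.25.
r = √(81.25) ≈ 9.01.

9.01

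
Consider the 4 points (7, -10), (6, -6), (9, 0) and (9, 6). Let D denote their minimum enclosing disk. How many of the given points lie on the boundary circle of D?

By Welzl's lemma the MEC is supported by two points (diametrically opposite) or three points (on a circumcircle).
The farthest pair is (7, -10)–(9, 6) with squared distance 260. The circle on this segment as diameter has centre (8, -2) and r² = 260/4 = 65.
Check (6, -6): distance² to centre = 20 ≤ 65, so it lies inside.
All remaining points lie in this disk, and no smaller disk contains both endpoints, so this is the minimum enclosing circle.
The points at distance exactly r from the centre are (7, -10), (9, 6) — 2 points.

2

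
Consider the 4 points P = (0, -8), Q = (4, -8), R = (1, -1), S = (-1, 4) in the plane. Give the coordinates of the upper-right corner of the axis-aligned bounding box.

(4, 4)

x-range [-1, 4], y-range [-8, 4].
The upper-right corner is (4, 4).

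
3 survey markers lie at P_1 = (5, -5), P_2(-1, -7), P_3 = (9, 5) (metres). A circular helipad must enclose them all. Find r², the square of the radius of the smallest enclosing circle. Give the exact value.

61

Side lengths²: P_1P_2² = 40, P_1P_3² = 116, P_2P_3² = 244.
Since P_2P_3² = 244 ≥ 116 + 40 = 156, the angle opposite P_2P_3 is not acute, so the smallest enclosing circle has P_2P_3 as diameter.
Centre = midpoint of P_2P_3 = (4, -1), r² = 244/4 = 61.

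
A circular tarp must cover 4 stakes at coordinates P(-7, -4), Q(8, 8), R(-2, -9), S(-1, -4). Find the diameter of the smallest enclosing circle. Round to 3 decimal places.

19.844

The minimum enclosing circle is determined by three boundary points: P, Q, R.
Their circumcentre is (37/18, 1/18) with r² = 15949/162.
The farthest remaining point S is at distance² 4177/162 ≤ 15949/162.
Diameter = 2r = 2√(15949/162) ≈ 19.844.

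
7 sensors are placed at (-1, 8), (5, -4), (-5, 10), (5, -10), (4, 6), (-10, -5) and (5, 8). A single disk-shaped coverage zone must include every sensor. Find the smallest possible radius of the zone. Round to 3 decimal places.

11.180

The minimum enclosing circle of a finite set is fixed by two of the points (as a diameter) or three (as a circumcircle).
The farthest pair is (-5, 10)–(5, -10) with squared distance 500. The circle on this segment as diameter has centre (0, 0) and r² = 500/4 = 125.
Check (-1, 8): distance² to centre = 65 ≤ 125, so it lies inside.
All remaining points lie in this disk, and no smaller disk contains both endpoints, so this is the minimum enclosing circle.
r = √125 ≈ 11.180.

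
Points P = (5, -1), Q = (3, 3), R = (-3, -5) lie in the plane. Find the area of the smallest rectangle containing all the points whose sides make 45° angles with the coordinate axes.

In coordinates u = x + y, v = x − y the rectangle is axis-aligned; the map (x,y)→(u,v) scales areas by 2.
u-values: 4, 6, -8; range = 6 − (-8) = 14.
v-values: 6, 0, 2; range = 6 − 0 = 6.
Area = (14 × 6) / 2 = 42.

42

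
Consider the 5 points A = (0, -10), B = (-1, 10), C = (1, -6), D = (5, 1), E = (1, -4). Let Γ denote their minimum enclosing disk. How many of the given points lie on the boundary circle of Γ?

By Welzl's lemma the MEC is supported by two points (diametrically opposite) or three points (on a circumcircle).
The farthest pair is A–B with squared distance 401. The circle on this segment as diameter has centre (-0.5, 0) and r² = 401/4 = 100.25.
Check C: distance² to centre = 38.25 ≤ 100.25, so it lies inside.
All remaining points lie in this disk, and no smaller disk contains both endpoints, so this is the minimum enclosing circle.
The points at distance exactly r from the centre are A, B — 2 points.

2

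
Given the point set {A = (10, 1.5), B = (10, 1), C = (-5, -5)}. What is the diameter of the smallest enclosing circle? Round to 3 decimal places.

Side lengths²: AB² = 0.25, AC² = 267.25, BC² = 261.
Since AC² = 267.25 ≥ 261 + 0.25 = 261.25, the angle opposite AC is not acute, so the smallest enclosing circle has AC as diameter.
Centre = midpoint of AC = (2.5, -1.75), r² = 267.25/4 = 66.8125.
Diameter = 2r = 2√(66.8125) ≈ 16.348.

16.348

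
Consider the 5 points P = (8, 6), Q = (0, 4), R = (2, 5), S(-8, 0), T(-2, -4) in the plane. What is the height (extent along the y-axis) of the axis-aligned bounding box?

10

max y = 6, min y = -4, so height = 10.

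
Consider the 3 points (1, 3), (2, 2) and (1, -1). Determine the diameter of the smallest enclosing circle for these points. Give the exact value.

4

Call the three points A, B, C in the order given.
Side lengths²: AB² = 2, AC² = 16, BC² = 10.
Since AC² = 16 ≥ 10 + 2 = 12, the angle opposite AC is not acute, so the smallest enclosing circle has AC as diameter.
Centre = midpoint of AC = (1, 1), r² = 16/4 = 4.
Diameter = 2r = 2√4 = 4.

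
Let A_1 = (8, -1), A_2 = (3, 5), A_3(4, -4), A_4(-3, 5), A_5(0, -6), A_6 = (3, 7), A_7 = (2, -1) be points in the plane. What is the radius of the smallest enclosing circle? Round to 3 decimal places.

By Welzl's lemma the MEC is supported by two points (diametrically opposite) or three points (on a circumcircle).
The farthest pair is A_5–A_6 with squared distance 178. The circle on this segment as diameter has centre (1.5, 0.5) and r² = 178/4 = 44.5.
Check A_1: distance² to centre = 44.5 ≤ 44.5, so it lies inside.
All remaining points lie in this disk, and no smaller disk contains both endpoints, so this is the minimum enclosing circle.
r = √(44.5) ≈ 6.671.

6.671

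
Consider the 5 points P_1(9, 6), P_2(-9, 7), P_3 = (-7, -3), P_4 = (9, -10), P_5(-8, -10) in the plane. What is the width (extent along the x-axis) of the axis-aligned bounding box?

max x = 9, min x = -9, so width = 18.

18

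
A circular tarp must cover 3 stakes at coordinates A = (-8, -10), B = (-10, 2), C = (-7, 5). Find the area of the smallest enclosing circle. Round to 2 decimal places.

177.50

Side lengths²: AB² = 148, AC² = 226, BC² = 18.
Since AC² = 226 ≥ 148 + 18 = 166, the angle opposite AC is not acute, so the smallest enclosing circle has AC as diameter.
Centre = midpoint of AC = (-7.5, -2.5), r² = 226/4 = 56.5.
Area = π·r² = π·56.5 ≈ 177.50.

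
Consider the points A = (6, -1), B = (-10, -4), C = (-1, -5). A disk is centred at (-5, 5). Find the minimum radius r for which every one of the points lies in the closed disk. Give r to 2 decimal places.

12.53

The required radius is the distance from (-5, 5) to the farthest point.
Squared distances: 157, 106, 116.
Maximum is 157, attained at A.
r = √157 ≈ 12.53.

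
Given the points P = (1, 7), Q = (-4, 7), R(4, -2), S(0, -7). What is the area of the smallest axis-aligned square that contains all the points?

196

The bounding box has width 8 and height 14.
An axis-aligned square enclosing the set must have side ≥ max(width, height).
So the minimum side is max(8, 14) = 14.
Area = 14² = 196.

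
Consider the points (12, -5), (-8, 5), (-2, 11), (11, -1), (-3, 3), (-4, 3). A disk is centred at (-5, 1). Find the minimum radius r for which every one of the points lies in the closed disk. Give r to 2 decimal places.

18.03

The required radius is the distance from (-5, 1) to the farthest point.
Squared distances: 325, 25, 109, 260, 8, 5.
Maximum is 325, attained at (12, -5).
r = √325 ≈ 18.03.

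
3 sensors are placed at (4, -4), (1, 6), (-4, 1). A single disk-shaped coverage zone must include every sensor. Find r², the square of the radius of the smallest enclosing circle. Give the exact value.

9701/338

Call the three points A, B, C in the order given.
Side lengths²: AB² = 109, AC² = 89, BC² = 50.
Since AB² = 109 < 89 + 50 = 139, the triangle is acute, so the smallest enclosing circle is the circumcircle.
Circumcentre = (35/26, 17/26), r² = 9701/338.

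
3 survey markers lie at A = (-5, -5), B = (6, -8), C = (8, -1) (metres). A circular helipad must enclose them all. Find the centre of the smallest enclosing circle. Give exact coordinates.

Side lengths²: AB² = 130, AC² = 185, BC² = 53.
Since AC² = 185 ≥ 130 + 53 = 183, the angle opposite AC is not acute, so the smallest enclosing circle has AC as diameter.
Centre = midpoint of AC = (1.5, -3), r² = 185/4 = 46.25.
Centre = (1.5, -3).

(1.5, -3)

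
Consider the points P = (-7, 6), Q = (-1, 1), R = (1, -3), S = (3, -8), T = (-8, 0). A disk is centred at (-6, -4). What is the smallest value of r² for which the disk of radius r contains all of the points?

The required radius is the distance from (-6, -4) to the farthest point.
Squared distances: 101, 50, 50, 97, 20.
Maximum is 101, attained at P.

101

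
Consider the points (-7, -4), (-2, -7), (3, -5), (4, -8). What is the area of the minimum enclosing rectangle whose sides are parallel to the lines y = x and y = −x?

67.5

In coordinates u = x + y, v = x − y the rectangle is axis-aligned; the map (x,y)→(u,v) scales areas by 2.
u-values: -11, -9, -2, -4; range = -2 − (-11) = 9.
v-values: -3, 5, 8, 12; range = 12 − (-3) = 15.
Area = (9 × 15) / 2 = 67.5.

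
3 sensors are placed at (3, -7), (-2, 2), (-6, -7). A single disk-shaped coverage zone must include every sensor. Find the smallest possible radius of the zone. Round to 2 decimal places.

5.63

Call the three points A, B, C in the order given.
Side lengths²: AB² = 106, AC² = 81, BC² = 97.
Since AB² = 106 < 97 + 81 = 178, the triangle is acute, so the smallest enclosing circle is the circumcircle.
Circumcentre = (-1.5, -65/18), r² = 5141/162.
r = √(5141/162) ≈ 5.63.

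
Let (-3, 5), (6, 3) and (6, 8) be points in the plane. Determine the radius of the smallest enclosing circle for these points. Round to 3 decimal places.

Call the three points A, B, C in the order given.
Side lengths²: AB² = 85, AC² = 90, BC² = 25.
Since AC² = 90 < 85 + 25 = 110, the triangle is acute, so the smallest enclosing circle is the circumcircle.
Circumcentre = (11/6, 5.5), r² = 425/18.
r = √(425/18) ≈ 4.859.

4.859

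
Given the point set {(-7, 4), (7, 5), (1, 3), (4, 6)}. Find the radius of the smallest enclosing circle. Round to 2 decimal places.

7.02

The minimum enclosing circle of a finite set is fixed by two of the points (as a diameter) or three (as a circumcircle).
The farthest pair is (-7, 4)–(7, 5) with squared distance 197. The circle on this segment as diameter has centre (0, 4.5) and r² = 197/4 = 49.25.
Check (1, 3): distance² to centre = 3.25 ≤ 49.25, so it lies inside.
All remaining points lie in this disk, and no smaller disk contains both endpoints, so this is the minimum enclosing circle.
r = √(49.25) ≈ 7.02.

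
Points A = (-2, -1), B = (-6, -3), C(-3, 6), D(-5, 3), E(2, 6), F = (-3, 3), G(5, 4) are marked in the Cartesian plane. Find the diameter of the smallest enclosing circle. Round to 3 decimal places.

By Welzl's lemma the MEC is supported by two points (diametrically opposite) or three points (on a circumcircle).
The farthest pair is B–G with squared distance 170. The circle on this segment as diameter has centre (-0.5, 0.5) and r² = 170/4 = 42.5.
Check A: distance² to centre = 4.5 ≤ 42.5, so it lies inside.
All remaining points lie in this disk, and no smaller disk contains both endpoints, so this is the minimum enclosing circle.
Diameter = 2r = 2√(42.5) ≈ 13.038.

13.038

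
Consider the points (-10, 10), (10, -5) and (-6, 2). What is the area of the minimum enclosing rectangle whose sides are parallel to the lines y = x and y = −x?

157.5

In coordinates u = x + y, v = x − y the rectangle is axis-aligned; the map (x,y)→(u,v) scales areas by 2.
u-values: 0, 5, -4; range = 5 − (-4) = 9.
v-values: -20, 15, -8; range = 15 − (-20) = 35.
Area = (9 × 35) / 2 = 157.5.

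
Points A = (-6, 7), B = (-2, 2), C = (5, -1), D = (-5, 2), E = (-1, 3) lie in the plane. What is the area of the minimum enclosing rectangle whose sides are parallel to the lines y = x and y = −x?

66.5

In coordinates u = x + y, v = x − y the rectangle is axis-aligned; the map (x,y)→(u,v) scales areas by 2.
u-values: 1, 0, 4, -3, 2; range = 4 − (-3) = 7.
v-values: -13, -4, 6, -7, -4; range = 6 − (-13) = 19.
Area = (7 × 19) / 2 = 66.5.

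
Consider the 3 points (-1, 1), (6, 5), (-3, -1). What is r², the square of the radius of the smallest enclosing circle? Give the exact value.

Call the three points A, B, C in the order given.
Side lengths²: AB² = 65, AC² = 8, BC² = 117.
Since BC² = 117 ≥ 65 + 8 = 73, the angle opposite BC is not acute, so the smallest enclosing circle has BC as diameter.
Centre = midpoint of BC = (1.5, 2), r² = 117/4 = 29.25.

29.25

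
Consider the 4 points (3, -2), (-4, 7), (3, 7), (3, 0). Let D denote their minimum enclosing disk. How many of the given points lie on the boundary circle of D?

A smallest enclosing disk is always determined by at most three of the input points on its boundary.
The farthest pair is (3, -2)–(-4, 7) with squared distance 130. The circle on this segment as diameter has centre (-0.5, 2.5) and r² = 130/4 = 32.5.
Check (3, 7): distance² to centre = 32.5 ≤ 32.5, so it lies inside.
All remaining points lie in this disk, and no smaller disk contains both endpoints, so this is the minimum enclosing circle.
The points at distance exactly r from the centre are (3, -2), (-4, 7), (3, 7) — 3 points.

3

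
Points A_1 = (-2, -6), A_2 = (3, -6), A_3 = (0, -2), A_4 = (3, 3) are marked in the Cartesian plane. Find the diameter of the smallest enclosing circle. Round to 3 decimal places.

A smallest enclosing disk is always determined by at most three of the input points on its boundary.
The farthest pair is A_1–A_4 with squared distance 106. The circle on this segment as diameter has centre (0.5, -1.5) and r² = 106/4 = 26.5.
Check A_2: distance² to centre = 26.5 ≤ 26.5, so it lies inside.
All remaining points lie in this disk, and no smaller disk contains both endpoints, so this is the minimum enclosing circle.
Diameter = 2r = 2√(26.5) ≈ 10.296.

10.296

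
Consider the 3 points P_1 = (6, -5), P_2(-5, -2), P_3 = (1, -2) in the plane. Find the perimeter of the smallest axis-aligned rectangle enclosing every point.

28

Width = max x − min x = 6 − (-5) = 11.
Height = max y − min y = -2 − (-5) = 3.
Perimeter = 2(11 + 3) = 28.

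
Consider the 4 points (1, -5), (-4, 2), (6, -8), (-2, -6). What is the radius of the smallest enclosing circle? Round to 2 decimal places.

The minimum enclosing circle of a finite set is fixed by two of the points (as a diameter) or three (as a circumcircle).
The farthest pair is (-4, 2)–(6, -8) with squared distance 200. The circle on this segment as diameter has centre (1, -3) and r² = 200/4 = 50.
Check (1, -5): distance² to centre = 4 ≤ 50, so it lies inside.
All remaining points lie in this disk, and no smaller disk contains both endpoints, so this is the minimum enclosing circle.
r = √50 ≈ 7.07.

7.07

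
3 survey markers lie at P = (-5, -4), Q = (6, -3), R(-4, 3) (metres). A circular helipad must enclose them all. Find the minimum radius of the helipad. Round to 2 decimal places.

5.99

Side lengths²: PQ² = 122, PR² = 50, QR² = 136.
Since QR² = 136 < 122 + 50 = 172, the triangle is acute, so the smallest enclosing circle is the circumcircle.
Circumcentre = (11/38, -45/38), r² = 25925/722.
r = √(25925/722) ≈ 5.99.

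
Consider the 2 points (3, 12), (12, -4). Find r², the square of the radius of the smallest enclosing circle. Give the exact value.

84.25

The smallest circle enclosing two points has them as diameter endpoints.
Centre = midpoint = (7.5, 4); r² = |(3, 12)−(12, -4)|²/4 = 337/4 = 84.25.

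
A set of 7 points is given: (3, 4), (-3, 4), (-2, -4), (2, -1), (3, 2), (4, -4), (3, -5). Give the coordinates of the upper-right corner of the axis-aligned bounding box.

(4, 4)

x-range [-3, 4], y-range [-5, 4].
The upper-right corner is (4, 4).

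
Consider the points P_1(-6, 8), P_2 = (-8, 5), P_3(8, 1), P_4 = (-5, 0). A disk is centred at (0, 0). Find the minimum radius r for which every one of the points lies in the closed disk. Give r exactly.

10

The required radius is the distance from (0, 0) to the farthest point.
Squared distances: 100, 89, 65, 25.
Maximum is 100, attained at P_1.
r = √100 = 10.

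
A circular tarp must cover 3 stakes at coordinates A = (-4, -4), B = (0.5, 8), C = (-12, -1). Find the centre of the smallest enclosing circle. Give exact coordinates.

(-5.75, 3.5)

Side lengths²: AB² = 164.25, AC² = 73, BC² = 237.25.
Since BC² = 237.25 ≥ 164.25 + 73 = 237.25, the angle opposite BC is not acute, so the smallest enclosing circle has BC as diameter.
Centre = midpoint of BC = (-5.75, 3.5), r² = 237.25/4 = 59.3125.
Centre = (-5.75, 3.5).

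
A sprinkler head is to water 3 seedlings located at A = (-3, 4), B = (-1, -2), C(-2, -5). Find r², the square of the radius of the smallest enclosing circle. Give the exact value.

Side lengths²: AB² = 40, AC² = 82, BC² = 10.
Since AC² = 82 ≥ 40 + 10 = 50, the angle opposite AC is not acute, so the smallest enclosing circle has AC as diameter.
Centre = midpoint of AC = (-2.5, -0.5), r² = 82/4 = 20.5.

20.5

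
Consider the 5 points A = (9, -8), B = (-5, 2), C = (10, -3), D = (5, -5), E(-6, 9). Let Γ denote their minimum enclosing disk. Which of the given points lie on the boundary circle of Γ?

A, E

A smallest enclosing disk is always determined by at most three of the input points on its boundary.
The farthest pair is A–E with squared distance 514. The circle on this segment as diameter has centre (1.5, 0.5) and r² = 514/4 = 128.5.
Check B: distance² to centre = 44.5 ≤ 128.5, so it lies inside.
All remaining points lie in this disk, and no smaller disk contains both endpoints, so this is the minimum enclosing circle.
The points at distance exactly r from the centre are A, E — 2 points.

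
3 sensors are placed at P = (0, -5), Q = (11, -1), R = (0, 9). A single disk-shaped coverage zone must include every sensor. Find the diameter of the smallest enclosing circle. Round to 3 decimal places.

Side lengths²: PQ² = 137, PR² = 196, QR² = 221.
Since QR² = 221 < 196 + 137 = 333, the triangle is acute, so the smallest enclosing circle is the circumcircle.
Circumcentre = (81/22, 2), r² = 30277/484.
Diameter = 2r = 2√(30277/484) ≈ 15.818.

15.818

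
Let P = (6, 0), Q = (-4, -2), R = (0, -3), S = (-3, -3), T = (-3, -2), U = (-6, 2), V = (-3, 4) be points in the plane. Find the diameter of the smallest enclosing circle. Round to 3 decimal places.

12.166

The farthest pair is P–U with squared distance 148. The circle on this segment as diameter has centre (0, 1) and r² = 148/4 = 37.
Check Q: distance² to centre = 25 ≤ 37, so it lies inside.
All remaining points lie in this disk, and no smaller disk contains both endpoints, so this is the minimum enclosing circle.
Diameter = 2r = 2√37 ≈ 12.166.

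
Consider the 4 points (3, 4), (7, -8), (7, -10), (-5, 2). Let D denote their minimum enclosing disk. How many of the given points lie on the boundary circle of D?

2

The minimum enclosing circle of a finite set is fixed by two of the points (as a diameter) or three (as a circumcircle).
The farthest pair is (7, -10)–(-5, 2) with squared distance 288. The circle on this segment as diameter has centre (1, -4) and r² = 288/4 = 72.
Check (3, 4): distance² to centre = 68 ≤ 72, so it lies inside.
All remaining points lie in this disk, and no smaller disk contains both endpoints, so this is the minimum enclosing circle.
The points at distance exactly r from the centre are (7, -10), (-5, 2) — 2 points.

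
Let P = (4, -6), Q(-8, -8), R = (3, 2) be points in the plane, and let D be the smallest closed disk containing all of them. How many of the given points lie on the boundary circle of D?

Side lengths²: PQ² = 148, PR² = 65, QR² = 221.
Since QR² = 221 ≥ 148 + 65 = 213, the angle opposite QR is not acute, so the smallest enclosing circle has QR as diameter.
Centre = midpoint of QR = (-2.5, -3), r² = 221/4 = 55.25.
The points at distance exactly r from the centre are Q, R — 2 points.

2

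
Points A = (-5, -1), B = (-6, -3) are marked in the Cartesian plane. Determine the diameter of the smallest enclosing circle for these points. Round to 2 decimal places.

2.24

The smallest circle enclosing two points has them as diameter endpoints.
Centre = midpoint = (-5.5, -2); r² = |AB|²/4 = 5/4 = 1.25.
Diameter = 2r = 2√(1.25) ≈ 2.24.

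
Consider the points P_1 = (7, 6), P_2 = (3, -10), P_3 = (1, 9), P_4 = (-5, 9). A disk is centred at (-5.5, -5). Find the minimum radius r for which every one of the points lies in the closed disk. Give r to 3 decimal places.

The required radius is the distance from (-5.5, -5) to the farthest point.
Squared distances: 277.25, 97.25, 238.25, 196.25.
Maximum is 277.25, attained at P_1.
r = √(277.25) ≈ 16.651.

16.651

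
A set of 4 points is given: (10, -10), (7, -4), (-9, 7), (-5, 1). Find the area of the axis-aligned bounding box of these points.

323

x ranges over [-9, 10], width 19.
y ranges over [-10, 7], height 17.
Area = 19 × 17 = 323.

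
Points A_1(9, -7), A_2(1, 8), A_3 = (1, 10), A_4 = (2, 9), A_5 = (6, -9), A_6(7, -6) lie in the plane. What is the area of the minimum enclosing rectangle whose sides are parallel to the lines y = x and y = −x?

175

In coordinates u = x + y, v = x − y the rectangle is axis-aligned; the map (x,y)→(u,v) scales areas by 2.
u-values: 2, 9, 11, 11, -3, 1; range = 11 − (-3) = 14.
v-values: 16, -7, -9, -7, 15, 13; range = 16 − (-9) = 25.
Area = (14 × 25) / 2 = 175.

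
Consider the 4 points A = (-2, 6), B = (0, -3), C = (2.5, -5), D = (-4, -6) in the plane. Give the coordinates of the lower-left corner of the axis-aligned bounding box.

x-range [-4, 2.5], y-range [-6, 6].
The lower-left corner is (-4, -6).

(-4, -6)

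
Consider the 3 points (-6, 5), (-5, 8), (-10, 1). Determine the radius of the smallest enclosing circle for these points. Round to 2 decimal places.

Call the three points A, B, C in the order given.
Side lengths²: AB² = 10, AC² = 32, BC² = 74.
Since BC² = 74 ≥ 32 + 10 = 42, the angle opposite BC is not acute, so the smallest enclosing circle has BC as diameter.
Centre = midpoint of BC = (-7.5, 4.5), r² = 74/4 = 18.5.
r = √(18.5) ≈ 4.30.

4.30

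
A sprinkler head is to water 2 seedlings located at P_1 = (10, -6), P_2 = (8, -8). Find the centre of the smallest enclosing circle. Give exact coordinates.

(9, -7)

The smallest circle enclosing two points has them as diameter endpoints.
Centre = midpoint = (9, -7); r² = |P_1P_2|²/4 = 8/4 = 2.
Centre = (9, -7).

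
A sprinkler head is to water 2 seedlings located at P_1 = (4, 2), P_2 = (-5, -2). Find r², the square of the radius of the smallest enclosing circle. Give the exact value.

The smallest circle enclosing two points has them as diameter endpoints.
Centre = midpoint = (-0.5, 0); r² = |P_1P_2|²/4 = 97/4 = 24.25.

24.25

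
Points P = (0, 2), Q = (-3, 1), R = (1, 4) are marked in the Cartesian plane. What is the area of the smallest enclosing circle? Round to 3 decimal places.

19.635

Side lengths²: PQ² = 10, PR² = 5, QR² = 25.
Since QR² = 25 ≥ 10 + 5 = 15, the angle opposite QR is not acute, so the smallest enclosing circle has QR as diameter.
Centre = midpoint of QR = (-1, 2.5), r² = 25/4 = 6.25.
Area = π·r² = π·6.25 ≈ 19.635.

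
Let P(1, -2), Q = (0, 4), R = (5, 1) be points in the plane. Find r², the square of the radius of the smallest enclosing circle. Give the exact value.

Side lengths²: PQ² = 37, PR² = 25, QR² = 34.
Since PQ² = 37 < 34 + 25 = 59, the triangle is acute, so the smallest enclosing circle is the circumcircle.
Circumcentre = (31/18, 65/54), r² = 15725/1458.

15725/1458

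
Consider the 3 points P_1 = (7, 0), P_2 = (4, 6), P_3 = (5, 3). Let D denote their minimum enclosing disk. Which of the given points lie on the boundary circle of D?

Side lengths²: P_1P_2² = 45, P_1P_3² = 13, P_2P_3² = 10.
Since P_1P_2² = 45 ≥ 13 + 10 = 23, the angle opposite P_1P_2 is not acute, so the smallest enclosing circle has P_1P_2 as diameter.
Centre = midpoint of P_1P_2 = (5.5, 3), r² = 45/4 = 11.25.
The points at distance exactly r from the centre are P_1, P_2 — 2 points.

P_1, P_2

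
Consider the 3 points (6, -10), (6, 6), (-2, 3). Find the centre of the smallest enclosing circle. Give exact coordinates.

(4.4375, -2)

Call the three points A, B, C in the order given.
Side lengths²: AB² = 256, AC² = 233, BC² = 73.
Since AB² = 256 < 233 + 73 = 306, the triangle is acute, so the smallest enclosing circle is the circumcircle.
Circumcentre = (4.4375, -2), r² = 66.44140625.
Centre = (4.4375, -2).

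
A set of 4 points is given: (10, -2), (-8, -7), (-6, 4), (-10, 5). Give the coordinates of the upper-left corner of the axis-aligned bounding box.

x-range [-10, 10], y-range [-7, 5].
The upper-left corner is (-10, 5).

(-10, 5)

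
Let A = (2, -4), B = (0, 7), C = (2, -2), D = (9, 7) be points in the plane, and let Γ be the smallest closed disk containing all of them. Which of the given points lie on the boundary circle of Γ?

A, B, D

A smallest enclosing disk is always determined by at most three of the input points on its boundary.
The minimum enclosing circle is determined by three boundary points: A, B, D.
Their circumcentre is (4.5, 47/22) with r² = 10625/242.
The farthest remaining point C is at distance² 5653/242 ≤ 10625/242.
The points at distance exactly r from the centre are A, B, D — 3 points.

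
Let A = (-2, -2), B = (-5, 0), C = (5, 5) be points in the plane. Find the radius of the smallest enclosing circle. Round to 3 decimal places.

Side lengths²: AB² = 13, AC² = 98, BC² = 125.
Since BC² = 125 ≥ 98 + 13 = 111, the angle opposite BC is not acute, so the smallest enclosing circle has BC as diameter.
Centre = midpoint of BC = (0, 2.5), r² = 125/4 = 31.25.
r = √(31.25) ≈ 5.590.

5.590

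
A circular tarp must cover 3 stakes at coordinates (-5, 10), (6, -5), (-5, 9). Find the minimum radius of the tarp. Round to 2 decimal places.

Call the three points A, B, C in the order given.
Side lengths²: AB² = 346, AC² = 1, BC² = 317.
Since AB² = 346 ≥ 317 + 1 = 318, the angle opposite AB is not acute, so the smallest enclosing circle has AB as diameter.
Centre = midpoint of AB = (0.5, 2.5), r² = 346/4 = 86.5.
r = √(86.5) ≈ 9.30.

9.30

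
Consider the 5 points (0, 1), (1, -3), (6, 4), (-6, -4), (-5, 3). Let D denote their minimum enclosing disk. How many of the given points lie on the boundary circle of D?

2

By Welzl's lemma the MEC is supported by two points (diametrically opposite) or three points (on a circumcircle).
The farthest pair is (6, 4)–(-6, -4) with squared distance 208. The circle on this segment as diameter has centre (0, 0) and r² = 208/4 = 52.
Check (0, 1): distance² to centre = 1 ≤ 52, so it lies inside.
All remaining points lie in this disk, and no smaller disk contains both endpoints, so this is the minimum enclosing circle.
The points at distance exactly r from the centre are (6, 4), (-6, -4) — 2 points.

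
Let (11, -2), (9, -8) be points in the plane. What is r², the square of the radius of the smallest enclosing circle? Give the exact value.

The smallest circle enclosing two points has them as diameter endpoints.
Centre = midpoint = (10, -5); r² = |(11, -2)−(9, -8)|²/4 = 40/4 = 10.

10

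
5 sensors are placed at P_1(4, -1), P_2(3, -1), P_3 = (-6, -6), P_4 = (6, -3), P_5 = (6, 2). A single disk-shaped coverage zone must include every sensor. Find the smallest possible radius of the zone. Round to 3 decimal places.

7.211

By Welzl's lemma the MEC is supported by two points (diametrically opposite) or three points (on a circumcircle).
The farthest pair is P_3–P_5 with squared distance 208. The circle on this segment as diameter has centre (0, -2) and r² = 208/4 = 52.
Check P_1: distance² to centre = 17 ≤ 52, so it lies inside.
All remaining points lie in this disk, and no smaller disk contains both endpoints, so this is the minimum enclosing circle.
r = √52 ≈ 7.211.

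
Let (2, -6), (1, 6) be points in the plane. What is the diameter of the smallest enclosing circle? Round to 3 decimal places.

The smallest circle enclosing two points has them as diameter endpoints.
Centre = midpoint = (1.5, 0); r² = |(2, -6)−(1, 6)|²/4 = 145/4 = 36.25.
Diameter = 2r = 2√(36.25) ≈ 12.042.

12.042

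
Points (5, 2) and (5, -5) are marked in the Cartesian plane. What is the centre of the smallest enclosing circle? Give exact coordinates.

(5, -1.5)

The smallest circle enclosing two points has them as diameter endpoints.
Centre = midpoint = (5, -1.5); r² = |(5, 2)−(5, -5)|²/4 = 49/4 = 12.25.
Centre = (5, -1.5).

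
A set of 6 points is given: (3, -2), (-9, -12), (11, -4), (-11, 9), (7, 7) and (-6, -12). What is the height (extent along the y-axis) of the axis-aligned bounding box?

21

max y = 9, min y = -12, so height = 21.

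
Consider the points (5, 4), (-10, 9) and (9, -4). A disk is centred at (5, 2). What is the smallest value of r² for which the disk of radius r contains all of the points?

274

The required radius is the distance from (5, 2) to the farthest point.
Squared distances: 4, 274, 52.
Maximum is 274, attained at (-10, 9).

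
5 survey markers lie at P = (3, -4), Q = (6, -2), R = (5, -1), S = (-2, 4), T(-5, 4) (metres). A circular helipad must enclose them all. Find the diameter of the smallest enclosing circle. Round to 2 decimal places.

The farthest pair is Q–T with squared distance 157. The circle on this segment as diameter has centre (0.5, 1) and r² = 157/4 = 39.25.
Check P: distance² to centre = 31.25 ≤ 39.25, so it lies inside.
All remaining points lie in this disk, and no smaller disk contains both endpoints, so this is the minimum enclosing circle.
Diameter = 2r = 2√(39.25) ≈ 12.53.

12.53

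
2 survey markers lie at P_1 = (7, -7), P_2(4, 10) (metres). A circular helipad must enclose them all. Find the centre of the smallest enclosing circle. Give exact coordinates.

(5.5, 1.5)

The smallest circle enclosing two points has them as diameter endpoints.
Centre = midpoint = (5.5, 1.5); r² = |P_1P_2|²/4 = 298/4 = 74.5.
Centre = (5.5, 1.5).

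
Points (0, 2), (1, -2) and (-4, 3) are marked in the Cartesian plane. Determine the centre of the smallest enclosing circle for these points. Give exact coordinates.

Call the three points A, B, C in the order given.
Side lengths²: AB² = 17, AC² = 17, BC² = 50.
Since BC² = 50 ≥ 17 + 17 = 34, the angle opposite BC is not acute, so the smallest enclosing circle has BC as diameter.
Centre = midpoint of BC = (-1.5, 0.5), r² = 50/4 = 12.5.
Centre = (-1.5, 0.5).

(-1.5, 0.5)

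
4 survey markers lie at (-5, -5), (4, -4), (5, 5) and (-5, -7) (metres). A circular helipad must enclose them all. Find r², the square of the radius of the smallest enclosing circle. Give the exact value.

A smallest enclosing disk is always determined by at most three of the input points on its boundary.
The farthest pair is (5, 5)–(-5, -7) with squared distance 244. The circle on this segment as diameter has centre (0, -1) and r² = 244/4 = 61.
Check (-5, -5): distance² to centre = 41 ≤ 61, so it lies inside.
All remaining points lie in this disk, and no smaller disk contains both endpoints, so this is the minimum enclosing circle.

61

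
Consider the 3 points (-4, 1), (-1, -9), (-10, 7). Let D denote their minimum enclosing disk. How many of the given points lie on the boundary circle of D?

Call the three points A, B, C in the order given.
Side lengths²: AB² = 109, AC² = 72, BC² = 337.
Since BC² = 337 ≥ 109 + 72 = 181, the angle opposite BC is not acute, so the smallest enclosing circle has BC as diameter.
Centre = midpoint of BC = (-5.5, -1), r² = 337/4 = 84.25.
The points at distance exactly r from the centre are (-1, -9), (-10, 7) — 2 points.

2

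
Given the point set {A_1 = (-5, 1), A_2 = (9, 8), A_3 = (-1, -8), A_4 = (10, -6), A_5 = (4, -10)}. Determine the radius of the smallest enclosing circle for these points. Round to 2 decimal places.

A smallest enclosing disk is always determined by at most three of the input points on its boundary.
The minimum enclosing circle is determined by three boundary points: A_1, A_2, A_5.
Their circumcentre is (277/62, -27/62) with r² = 176245/1922.
The farthest remaining point A_3 is at distance² 167441/1922 ≤ 176245/1922.
r = √(176245/1922) ≈ 9.58.

9.58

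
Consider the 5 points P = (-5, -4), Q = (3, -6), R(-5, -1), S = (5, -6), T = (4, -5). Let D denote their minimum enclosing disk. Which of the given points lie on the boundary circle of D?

R, S

By Welzl's lemma the MEC is supported by two points (diametrically opposite) or three points (on a circumcircle).
The farthest pair is R–S with squared distance 125. The circle on this segment as diameter has centre (0, -3.5) and r² = 125/4 = 31.25.
Check P: distance² to centre = 25.25 ≤ 31.25, so it lies inside.
All remaining points lie in this disk, and no smaller disk contains both endpoints, so this is the minimum enclosing circle.
The points at distance exactly r from the centre are R, S — 2 points.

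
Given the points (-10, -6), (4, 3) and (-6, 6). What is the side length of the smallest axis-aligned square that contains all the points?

The bounding box has width 14 and height 12.
An axis-aligned square enclosing the set must have side ≥ max(width, height).
So the minimum side is max(14, 12) = 14.

14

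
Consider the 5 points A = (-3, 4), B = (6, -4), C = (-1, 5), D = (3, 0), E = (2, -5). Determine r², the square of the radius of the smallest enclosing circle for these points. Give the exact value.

The minimum enclosing circle of a finite set is fixed by two of the points (as a diameter) or three (as a circumcircle).
The farthest pair is A–B with squared distance 145. The circle on this segment as diameter has centre (1.5, 0) and r² = 145/4 = 36.25.
Check C: distance² to centre = 31.25 ≤ 36.25, so it lies inside.
All remaining points lie in this disk, and no smaller disk contains both endpoints, so this is the minimum enclosing circle.

36.25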